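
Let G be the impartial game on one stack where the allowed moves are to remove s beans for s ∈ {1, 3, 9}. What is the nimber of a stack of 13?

1

Grundy values for subtraction set {1, 3, 9}:
k:     0  1  2  3  4  5  6  7  8  9 10 11 12 13
g(k):  0  1  0  1  0  1  0  1  0  1  0  1  0  1
So g(13) = 1.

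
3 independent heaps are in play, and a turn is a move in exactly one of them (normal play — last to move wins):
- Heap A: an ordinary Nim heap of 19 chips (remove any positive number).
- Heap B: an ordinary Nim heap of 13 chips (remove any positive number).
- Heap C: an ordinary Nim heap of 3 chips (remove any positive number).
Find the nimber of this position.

29

Heap A is a plain Nim heap of size 19, so its Grundy value is 19.
Heap B is a plain Nim heap of size 13, so its Grundy value is 13.
Heap C is a plain Nim heap of size 3, so its Grundy value is 3.
By the Sprague-Grundy theorem, the Grundy value of a sum of independent games is the XOR of the component values.
Combined value = 19 ⊕ 13 ⊕ 3 = 29.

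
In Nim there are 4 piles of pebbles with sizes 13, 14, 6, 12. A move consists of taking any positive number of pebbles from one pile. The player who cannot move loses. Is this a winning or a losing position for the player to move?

Winning position

Nim-sum: 13 XOR 14 XOR 6 XOR 12 = 9.
The nim-sum is 9 ≠ 0, so this is an N-position: the player to move can win.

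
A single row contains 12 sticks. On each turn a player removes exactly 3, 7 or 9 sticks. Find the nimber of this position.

Compute g(0), g(1), … for moves {3, 7, 9}:
g(0) = mex{} = 0
g(1) = mex{} = 0
g(2) = mex{} = 0
g(3) = mex{0} = 1
g(4) = mex{0} = 1
g(5) = mex{0} = 1
g(6) = mex{1} = 0
g(7) = mex{0,1} = 2
g(8) = mex{0,1} = 2
g(9) = mex{0} = 1
g(10) = mex{0,1,2} = 3
g(11) = mex{0,1,2} = 3
g(12) = mex{1} = 0
So g(12) = 0.

0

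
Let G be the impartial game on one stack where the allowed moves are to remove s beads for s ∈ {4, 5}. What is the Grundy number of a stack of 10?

Build the Grundy sequence with g(k) = mex{g(k−s) : s ∈ {4, 5}, s ≤ k}:
g(0) = mex{} = 0
g(1) = mex{} = 0
g(2) = mex{} = 0
g(3) = mex{} = 0
g(4) = mex{0} = 1
g(5) = mex{0} = 1
g(6) = mex{0} = 1
g(7) = mex{0} = 1
g(8) = mex{0,1} = 2
g(9) = mex{1} = 0
g(10) = mex{1} = 0
So g(10) = 0.

0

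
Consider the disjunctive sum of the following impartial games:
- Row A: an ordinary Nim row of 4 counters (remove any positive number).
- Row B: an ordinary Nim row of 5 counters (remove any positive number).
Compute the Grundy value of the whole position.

1

Row A is a plain Nim row of size 4, so its Grundy value is 4.
Row B is a plain Nim row of size 5, so its Grundy value is 5.
The value of a disjunctive sum is the nim-sum of the parts.
Combined value = 4 XOR 5 = 1.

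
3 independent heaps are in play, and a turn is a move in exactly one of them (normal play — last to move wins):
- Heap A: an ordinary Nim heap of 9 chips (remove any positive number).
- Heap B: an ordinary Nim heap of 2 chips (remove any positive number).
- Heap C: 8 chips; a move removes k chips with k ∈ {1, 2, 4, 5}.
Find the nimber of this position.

9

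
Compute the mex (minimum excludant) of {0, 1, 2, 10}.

3

The values 0, 1, 2 are all present; 3 is the first non-negative integer missing from the set.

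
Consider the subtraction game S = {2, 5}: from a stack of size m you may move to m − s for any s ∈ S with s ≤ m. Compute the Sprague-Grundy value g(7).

Grundy values for subtraction set {2, 5}:
g(0) = mex{} = 0
g(1) = mex{} = 0
g(2) = mex{0} = 1
g(3) = mex{0} = 1
g(4) = mex{1} = 0
g(5) = mex{0,1} = 2
g(6) = mex{0} = 1
g(7) = mex{1,2} = 0
So g(7) = 0.

0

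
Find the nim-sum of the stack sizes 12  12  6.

6

Compute the nim-sum pairwise:
12 ⊕ 12 = 0
0 ⊕ 6 = 6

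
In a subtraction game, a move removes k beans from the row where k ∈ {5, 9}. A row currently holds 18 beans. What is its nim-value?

0

Grundy values for subtraction set {5, 9}:
k:     0  1  2  3  4  5  6  7  8  9 10 11 12 13 14 15 16 17 18
g(k):  0  0  0  0  0  1  1  1  1  1  2  2  2  2  0  0  0  0  0
So g(18) = 0.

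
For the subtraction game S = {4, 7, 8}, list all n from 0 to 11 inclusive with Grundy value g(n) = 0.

Grundy values for subtraction set {4, 7, 8}:
g(0) = mex{} = 0
g(1) = mex{} = 0
g(2) = mex{} = 0
g(3) = mex{} = 0
g(4) = mex{0} = 1
g(5) = mex{0} = 1
g(6) = mex{0} = 1
g(7) = mex{0} = 1
g(8) = mex{0,1} = 2
g(9) = mex{0,1} = 2
g(10) = mex{0,1} = 2
g(11) = mex{0,1} = 2
The P-positions (g = 0) in 0..11 are 0, 1, 2, 3.

0, 1, 2, 3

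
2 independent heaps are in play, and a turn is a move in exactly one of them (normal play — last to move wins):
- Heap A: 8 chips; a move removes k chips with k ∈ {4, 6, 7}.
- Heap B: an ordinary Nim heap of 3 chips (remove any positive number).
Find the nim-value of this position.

1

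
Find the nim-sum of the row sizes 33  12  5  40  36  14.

In binary:
  100001  (33)
  001100  (12)
  000101  (5)
  101000  (40)
  100100  (36)
  001110  (14)
  ------
  101010  (42)

42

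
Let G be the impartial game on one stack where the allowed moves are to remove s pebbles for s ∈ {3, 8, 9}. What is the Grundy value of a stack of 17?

0

Compute g(0), g(1), … for moves {3, 8, 9}:
k:     0  1  2  3  4  5  6  7  8  9 10 11 12 13 14 15 16 17
g(k):  0  0  0  1  1  1  0  0  2  1  1  3  0  0  2  1  1  0
So g(17) = 0.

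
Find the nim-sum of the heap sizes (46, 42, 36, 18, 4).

54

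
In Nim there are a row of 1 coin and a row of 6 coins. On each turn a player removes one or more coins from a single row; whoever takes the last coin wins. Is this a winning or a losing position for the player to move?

Nim-sum: 1 ⊕ 6 = 7.
The nim-sum is 7 ≠ 0, so this is an N-position: the player to move can win.

Winning position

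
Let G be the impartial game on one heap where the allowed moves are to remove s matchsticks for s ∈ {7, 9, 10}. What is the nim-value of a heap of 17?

0

Grundy values for subtraction set {7, 9, 10}:
k:     0  1  2  3  4  5  6  7  8  9 10 11 12 13 14 15 16 17
g(k):  0  0  0  0  0  0  0  1  1  1  1  1  1  1  2  2  2  0
So g(17) = 0.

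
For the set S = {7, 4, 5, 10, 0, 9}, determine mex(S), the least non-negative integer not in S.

1

0 is in the set but 1 is not, so the mex is 1.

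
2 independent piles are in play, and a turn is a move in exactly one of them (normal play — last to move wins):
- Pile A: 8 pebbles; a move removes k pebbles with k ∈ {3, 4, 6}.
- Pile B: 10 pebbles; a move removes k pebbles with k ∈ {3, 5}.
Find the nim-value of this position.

2

For pile A, compute g(0), g(1), … with moves {3, 4, 6}:
k:     0  1  2  3  4  5  6  7  8
g(k):  0  0  0  1  1  1  2  2  2
So g(8) = 2.
Grundy values for pile B (subtraction set {3, 5}):
k:     0  1  2  3  4  5  6  7  8  9 10
g(k):  0  0  0  1  1  1  2  2  0  0  0
So g(10) = 0.
The value of a disjunctive sum is the nim-sum of the parts.
Combined value = 2 ⊕ 0 = 2.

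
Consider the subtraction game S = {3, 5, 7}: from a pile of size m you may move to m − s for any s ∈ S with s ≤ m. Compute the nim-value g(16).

2

Build the Grundy sequence with g(k) = mex{g(k−s) : s ∈ {3, 5, 7}, s ≤ k}:
k:     0  1  2  3  4  5  6  7  8  9 10 11 12 13 14 15 16
g(k):  0  0  0  1  1  1  2  2  2  3  0  0  0  1  1  1  2
So g(16) = 2.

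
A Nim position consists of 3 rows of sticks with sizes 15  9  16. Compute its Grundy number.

22

Nim-sum: 15 ^ 9 ^ 16 = 22.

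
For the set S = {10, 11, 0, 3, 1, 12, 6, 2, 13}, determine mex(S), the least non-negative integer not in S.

4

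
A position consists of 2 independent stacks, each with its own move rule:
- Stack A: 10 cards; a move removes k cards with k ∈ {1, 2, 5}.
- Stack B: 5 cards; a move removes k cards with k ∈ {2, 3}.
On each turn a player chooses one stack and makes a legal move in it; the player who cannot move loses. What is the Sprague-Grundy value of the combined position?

1

Build the Grundy sequence for stack A with g(k) = mex{g(k−s) : s ∈ {1, 2, 5}, s ≤ k}:
k:     0  1  2  3  4  5  6  7  8  9 10
g(k):  0  1  2  0  1  2  0  1  2  0  1
So g(10) = 1.
Build the Grundy sequence for stack B with g(k) = mex{g(k−s) : s ∈ {2, 3}, s ≤ k}:
k:     0  1  2  3  4  5
g(k):  0  0  1  1  2  0
So g(5) = 0.
By the Sprague-Grundy theorem, the Grundy value of a sum of independent games is the XOR of the component values.
Combined value = 1 XOR 0 = 1.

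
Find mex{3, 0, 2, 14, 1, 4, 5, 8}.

The values 0, 1, 2, 3, 4, 5 are all present; 6 is the first non-negative integer missing from the set.

6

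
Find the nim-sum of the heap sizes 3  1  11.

In binary:
  0011  (3)
  0001  (1)
  1011  (11)
  ----
  1001  (9)

9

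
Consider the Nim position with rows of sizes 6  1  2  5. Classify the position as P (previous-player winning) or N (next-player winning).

Compute the nim-sum pairwise:
6 ⊕ 1 = 7
7 ⊕ 2 = 5
5 ⊕ 5 = 0
The nim-sum is 0, so this is a P-position: the player to move is in a losing position under optimal play.

P-position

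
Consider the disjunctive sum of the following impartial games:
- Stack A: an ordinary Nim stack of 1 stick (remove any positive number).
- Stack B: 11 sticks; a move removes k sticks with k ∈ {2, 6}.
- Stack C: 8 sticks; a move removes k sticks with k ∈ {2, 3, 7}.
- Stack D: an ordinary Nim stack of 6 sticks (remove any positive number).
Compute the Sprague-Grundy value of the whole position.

7

Stack A is a plain Nim stack of size 1, so its Grundy value is 1.
Build the Grundy sequence for stack B with g(k) = mex{g(k−s) : s ∈ {2, 6}, s ≤ k}:
k:     0  1  2  3  4  5  6  7  8  9 10 11
g(k):  0  0  1  1  0  0  1  1  0  0  1  1
So g(11) = 1.
Build the Grundy sequence for stack C with g(k) = mex{g(k−s) : s ∈ {2, 3, 7}, s ≤ k}:
k:     0  1  2  3  4  5  6  7  8
g(k):  0  0  1  1  2  0  0  1  1
So g(8) = 1.
Stack D is a plain Nim stack of size 6, so its Grundy value is 6.
By the Sprague-Grundy theorem, the Grundy value of a sum of independent games is the XOR of the component values.
Combined value = 1 XOR 1 XOR 1 XOR 6 = 7.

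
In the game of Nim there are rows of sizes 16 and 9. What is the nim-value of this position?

25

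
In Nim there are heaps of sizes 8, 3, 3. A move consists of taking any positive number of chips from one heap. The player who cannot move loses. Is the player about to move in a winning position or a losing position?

Compute the nim-sum pairwise:
8 ⊕ 3 = 11
11 ⊕ 3 = 8
The nim-sum is 8 ≠ 0, so this is an N-position: the player to move can win.

Winning position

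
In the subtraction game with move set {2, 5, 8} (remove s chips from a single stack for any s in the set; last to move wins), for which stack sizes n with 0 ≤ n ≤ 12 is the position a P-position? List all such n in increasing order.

0, 1, 4, 7, 10, 11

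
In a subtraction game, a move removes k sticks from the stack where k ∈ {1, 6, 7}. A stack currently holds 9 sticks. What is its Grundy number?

3

Compute g(0), g(1), … for moves {1, 6, 7}:
k:     0  1  2  3  4  5  6  7  8  9
g(k):  0  1  0  1  0  1  2  3  2  3
So g(9) = 3.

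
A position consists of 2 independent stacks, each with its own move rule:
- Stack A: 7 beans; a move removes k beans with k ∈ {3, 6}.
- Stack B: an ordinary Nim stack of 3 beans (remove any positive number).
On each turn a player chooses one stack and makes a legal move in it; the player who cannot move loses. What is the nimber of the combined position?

1

Build the Grundy sequence for stack A with g(k) = mex{g(k−s) : s ∈ {3, 6}, s ≤ k}:
g(0) = mex{} = 0
g(1) = mex{} = 0
g(2) = mex{} = 0
g(3) = mex{0} = 1
g(4) = mex{0} = 1
g(5) = mex{0} = 1
g(6) = mex{0,1} = 2
g(7) = mex{0,1} = 2
So g(7) = 2.
Stack B is a plain Nim stack of size 3, so its Grundy value is 3.
The value of a disjunctive sum is the nim-sum of the parts.
Combined value = 2 XOR 3 = 1.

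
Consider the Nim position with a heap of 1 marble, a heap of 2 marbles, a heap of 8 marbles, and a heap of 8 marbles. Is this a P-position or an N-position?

N-position

In binary:
  0001  (1)
  0010  (2)
  1000  (8)
  1000  (8)
  ----
  0011  (3)
The nim-sum is 3 ≠ 0, so this is an N-position: the player to move can win.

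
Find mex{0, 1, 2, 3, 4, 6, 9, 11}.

The values 0, 1, 2, 3, 4 are all present; 5 is the first non-negative integer missing from the set.

5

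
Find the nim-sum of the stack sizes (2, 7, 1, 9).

13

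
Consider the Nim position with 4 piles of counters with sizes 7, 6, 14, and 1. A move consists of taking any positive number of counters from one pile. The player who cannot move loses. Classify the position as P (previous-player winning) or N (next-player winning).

Bitwise XOR of the heap sizes:
  0111  (7)
  0110  (6)
  1110  (14)
  0001  (1)
  ----
  1110  (14)
The nim-sum is 14 ≠ 0, so this is an N-position: the player to move can win.

N-position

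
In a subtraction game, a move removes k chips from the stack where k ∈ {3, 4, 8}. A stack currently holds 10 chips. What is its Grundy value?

Grundy values for subtraction set {3, 4, 8}:
g(0) = mex{} = 0
g(1) = mex{} = 0
g(2) = mex{} = 0
g(3) = mex{0} = 1
g(4) = mex{0} = 1
g(5) = mex{0} = 1
g(6) = mex{0,1} = 2
g(7) = mex{1} = 0
g(8) = mex{0,1} = 2
g(9) = mex{0,1,2} = 3
g(10) = mex{0,2} = 1
So g(10) = 1.

1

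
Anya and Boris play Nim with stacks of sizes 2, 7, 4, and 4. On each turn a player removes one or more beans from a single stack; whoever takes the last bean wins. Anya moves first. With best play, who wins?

Anya wins

Compute the nim-sum pairwise:
2 XOR 7 = 5
5 XOR 4 = 1
1 XOR 4 = 5
The nim-sum is 5 ≠ 0, so this is an N-position: the player to move can win; Anya has a winning move.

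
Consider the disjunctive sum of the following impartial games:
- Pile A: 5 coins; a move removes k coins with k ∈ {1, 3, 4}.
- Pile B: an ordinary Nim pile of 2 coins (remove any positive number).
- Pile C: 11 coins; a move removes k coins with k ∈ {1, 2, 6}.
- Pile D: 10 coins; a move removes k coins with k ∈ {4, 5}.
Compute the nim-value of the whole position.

Build the Grundy sequence for pile A with g(k) = mex{g(k−s) : s ∈ {1, 3, 4}, s ≤ k}:
k:     0  1  2  3  4  5
g(k):  0  1  0  1  2  3
So g(5) = 3.
Pile B is a plain Nim pile of size 2, so its Grundy value is 2.
Grundy values for pile C (subtraction set {1, 2, 6}):
g(0) = mex{} = 0
g(1) = mex{0} = 1
g(2) = mex{0,1} = 2
g(3) = mex{1,2} = 0
g(4) = mex{0,2} = 1
g(5) = mex{0,1} = 2
g(6) = mex{0,1,2} = 3
g(7) = mex{1,2,3} = 0
g(8) = mex{0,2,3} = 1
g(9) = mex{0,1} = 2
g(10) = mex{1,2} = 0
g(11) = mex{0,2} = 1
So g(11) = 1.
For pile D, compute g(0), g(1), … with moves {4, 5}:
k:     0  1  2  3  4  5  6  7  8  9 10
g(k):  0  0  0  0  1  1  1  1  2  0  0
So g(10) = 0.
The value of a disjunctive sum is the nim-sum of the parts.
Combined value = 3 ⊕ 2 ⊕ 1 ⊕ 0 = 0.

0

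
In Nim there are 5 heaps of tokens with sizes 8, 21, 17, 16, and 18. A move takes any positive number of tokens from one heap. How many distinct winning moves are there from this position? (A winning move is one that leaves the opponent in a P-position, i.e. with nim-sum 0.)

Compute the nim-sum pairwise:
8 ^ 21 = 29
29 ^ 17 = 12
12 ^ 16 = 28
28 ^ 18 = 14
The overall nim-sum is X = 14. A heap of size p has a winning move iff p XOR X < p (reduce it to p XOR X).
  8: 8 XOR 14 = 6 < 8 — winning move (to 6).
  21: 21 XOR 14 = 27 ≥ 21 — no move.
  17: 17 XOR 14 = 31 ≥ 17 — no move.
  16: 16 XOR 14 = 30 ≥ 16 — no move.
  18: 18 XOR 14 = 28 ≥ 18 — no move.
That gives 1 winning move.

1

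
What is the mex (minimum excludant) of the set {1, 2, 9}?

0 is not in the set, so the mex is 0.

0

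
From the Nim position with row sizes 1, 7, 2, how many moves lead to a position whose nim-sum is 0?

1

Compute the nim-sum pairwise:
1 ^ 7 = 6
6 ^ 2 = 4
The overall nim-sum is X = 4. A row of size p has a winning move iff p XOR X < p (reduce it to p XOR X).
  1: 1 XOR 4 = 5 ≥ 1 — no move.
  7: 7 XOR 4 = 3 < 7 — winning move (to 3).
  2: 2 XOR 4 = 6 ≥ 2 — no move.
That gives 1 winning move.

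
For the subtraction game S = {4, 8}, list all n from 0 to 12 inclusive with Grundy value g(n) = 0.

0, 1, 2, 3, 12

Grundy values for subtraction set {4, 8}:
g(0) = mex{} = 0
g(1) = mex{} = 0
g(2) = mex{} = 0
g(3) = mex{} = 0
g(4) = mex{0} = 1
g(5) = mex{0} = 1
g(6) = mex{0} = 1
g(7) = mex{0} = 1
g(8) = mex{0,1} = 2
g(9) = mex{0,1} = 2
g(10) = mex{0,1} = 2
g(11) = mex{0,1} = 2
g(12) = mex{1,2} = 0
The P-positions (g = 0) in 0..12 are 0, 1, 2, 3, 12.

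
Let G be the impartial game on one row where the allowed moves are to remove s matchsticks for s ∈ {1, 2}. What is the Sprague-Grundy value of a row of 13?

Grundy values for subtraction set {1, 2}:
k:     0  1  2  3  4  5  6  7  8  9 10 11 12 13
g(k):  0  1  2  0  1  2  0  1  2  0  1  2  0  1
So g(13) = 1.

1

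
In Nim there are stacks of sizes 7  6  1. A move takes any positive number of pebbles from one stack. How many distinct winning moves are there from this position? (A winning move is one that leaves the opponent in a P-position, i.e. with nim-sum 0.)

In binary:
  111  (7)
  110  (6)
  001  (1)
  ---
  000  (0)
The nim-sum is already 0, so every move leaves a nonzero nim-sum — there are no winning moves.

0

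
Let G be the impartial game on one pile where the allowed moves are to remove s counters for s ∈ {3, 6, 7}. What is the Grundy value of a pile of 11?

0

Grundy values for subtraction set {3, 6, 7}:
k:     0  1  2  3  4  5  6  7  8  9 10 11
g(k):  0  0  0  1  1  1  2  2  2  3  0  0
So g(11) = 0.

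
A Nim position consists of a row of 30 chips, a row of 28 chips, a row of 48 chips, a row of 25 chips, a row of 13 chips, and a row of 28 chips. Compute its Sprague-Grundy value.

58

Nim-sum: 30 ⊕ 28 ⊕ 48 ⊕ 25 ⊕ 13 ⊕ 28 = 58.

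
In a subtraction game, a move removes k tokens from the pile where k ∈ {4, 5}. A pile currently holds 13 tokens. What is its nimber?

1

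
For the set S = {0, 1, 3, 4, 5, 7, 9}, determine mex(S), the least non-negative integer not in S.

The values 0, 1 are all present; 2 is the first non-negative integer missing from the set.

2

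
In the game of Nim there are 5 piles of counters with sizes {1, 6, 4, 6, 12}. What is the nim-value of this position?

9

Write each in binary and XOR column by column:
  0001  (1)
  0110  (6)
  0100  (4)
  0110  (6)
  1100  (12)
  ----
  1001  (9)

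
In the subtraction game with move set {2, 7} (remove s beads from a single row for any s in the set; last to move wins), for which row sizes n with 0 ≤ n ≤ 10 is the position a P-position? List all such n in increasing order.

Compute g(0), g(1), … for moves {2, 7}:
k:     0  1  2  3  4  5  6  7  8  9 10
g(k):  0  0  1  1  0  0  1  1  2  0  0
The P-positions (g = 0) in 0..10 are 0, 1, 4, 5, 9, 10.

0, 1, 4, 5, 9, 10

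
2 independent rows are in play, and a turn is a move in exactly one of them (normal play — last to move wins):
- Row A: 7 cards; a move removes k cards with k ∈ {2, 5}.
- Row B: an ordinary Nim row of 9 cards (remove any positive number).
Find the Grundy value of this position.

9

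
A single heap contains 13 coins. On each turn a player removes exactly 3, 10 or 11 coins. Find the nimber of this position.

2

Build the Grundy sequence with g(k) = mex{g(k−s) : s ∈ {3, 10, 11}, s ≤ k}:
g(0) = mex{} = 0
g(1) = mex{} = 0
g(2) = mex{} = 0
g(3) = mex{0} = 1
g(4) = mex{0} = 1
g(5) = mex{0} = 1
g(6) = mex{1} = 0
g(7) = mex{1} = 0
g(8) = mex{1} = 0
g(9) = mex{0} = 1
g(10) = mex{0} = 1
g(11) = mex{0} = 1
g(12) = mex{0,1} = 2
g(13) = mex{0,1} = 2
So g(13) = 2.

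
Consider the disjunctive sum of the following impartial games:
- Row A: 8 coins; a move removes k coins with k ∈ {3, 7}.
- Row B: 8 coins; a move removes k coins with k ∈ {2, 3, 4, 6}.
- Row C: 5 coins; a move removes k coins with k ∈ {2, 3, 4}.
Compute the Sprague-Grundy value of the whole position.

0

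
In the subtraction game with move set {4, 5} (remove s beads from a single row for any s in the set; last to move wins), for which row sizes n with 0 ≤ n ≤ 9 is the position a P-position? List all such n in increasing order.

Compute g(0), g(1), … for moves {4, 5}:
k:     0  1  2  3  4  5  6  7  8  9
g(k):  0  0  0  0  1  1  1  1  2  0
The P-positions (g = 0) in 0..9 are 0, 1, 2, 3, 9.

0, 1, 2, 3, 9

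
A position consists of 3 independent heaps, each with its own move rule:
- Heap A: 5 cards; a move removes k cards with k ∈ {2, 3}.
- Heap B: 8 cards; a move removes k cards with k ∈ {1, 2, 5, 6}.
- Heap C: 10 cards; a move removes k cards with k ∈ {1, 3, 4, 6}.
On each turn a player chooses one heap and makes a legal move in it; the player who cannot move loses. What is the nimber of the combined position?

0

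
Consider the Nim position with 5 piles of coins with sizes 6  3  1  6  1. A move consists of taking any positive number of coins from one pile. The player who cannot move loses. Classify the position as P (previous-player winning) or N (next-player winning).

N-position

Write each in binary and XOR column by column:
  110  (6)
  011  (3)
  001  (1)
  110  (6)
  001  (1)
  ---
  011  (3)
The nim-sum is 3 ≠ 0, so this is an N-position: the player to move can win.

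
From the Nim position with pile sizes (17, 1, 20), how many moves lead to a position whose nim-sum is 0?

1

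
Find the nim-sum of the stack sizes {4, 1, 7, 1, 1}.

2

Compute the nim-sum pairwise:
4 ⊕ 1 = 5
5 ⊕ 7 = 2
2 ⊕ 1 = 3
3 ⊕ 1 = 2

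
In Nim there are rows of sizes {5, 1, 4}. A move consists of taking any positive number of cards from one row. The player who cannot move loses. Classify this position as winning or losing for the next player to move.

Losing position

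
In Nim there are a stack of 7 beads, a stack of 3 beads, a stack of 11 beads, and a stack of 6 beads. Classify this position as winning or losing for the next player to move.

Winning position

Compute the nim-sum pairwise:
7 ⊕ 3 = 4
4 ⊕ 11 = 15
15 ⊕ 6 = 9
The nim-sum is 9 ≠ 0, so this is an N-position: the player to move can win.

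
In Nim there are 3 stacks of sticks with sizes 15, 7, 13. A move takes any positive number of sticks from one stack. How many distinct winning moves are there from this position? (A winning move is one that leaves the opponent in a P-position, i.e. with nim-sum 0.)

3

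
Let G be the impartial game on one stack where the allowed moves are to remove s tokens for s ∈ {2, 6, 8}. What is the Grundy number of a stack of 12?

2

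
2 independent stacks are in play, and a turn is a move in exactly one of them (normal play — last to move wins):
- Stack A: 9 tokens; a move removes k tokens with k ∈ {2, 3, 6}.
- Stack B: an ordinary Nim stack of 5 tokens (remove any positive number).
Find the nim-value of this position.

5

For stack A, compute g(0), g(1), … with moves {2, 3, 6}:
g(0) = mex{} = 0
g(1) = mex{} = 0
g(2) = mex{0} = 1
g(3) = mex{0} = 1
g(4) = mex{0,1} = 2
g(5) = mex{1} = 0
g(6) = mex{0,1,2} = 3
g(7) = mex{0,2} = 1
g(8) = mex{0,1,3} = 2
g(9) = mex{1,3} = 0
So g(9) = 0.
Stack B is a plain Nim stack of size 5, so its Grundy value is 5.
The value of a disjunctive sum is the nim-sum of the parts.
Combined value = 0 XOR 5 = 5.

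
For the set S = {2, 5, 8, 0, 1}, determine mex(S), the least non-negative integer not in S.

The values 0, 1, 2 are all present; 3 is the first non-negative integer missing from the set.

3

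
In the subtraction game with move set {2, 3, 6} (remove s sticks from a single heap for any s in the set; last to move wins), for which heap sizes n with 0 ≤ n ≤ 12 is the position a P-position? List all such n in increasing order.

0, 1, 5, 9, 10

Compute g(0), g(1), … for moves {2, 3, 6}:
k:     0  1  2  3  4  5  6  7  8  9 10 11 12
g(k):  0  0  1  1  2  0  3  1  2  0  0  1  1
The P-positions (g = 0) in 0..12 are 0, 1, 5, 9, 10.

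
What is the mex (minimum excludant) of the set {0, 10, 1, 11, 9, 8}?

The values 0, 1 are all present; 2 is the first non-negative integer missing from the set.

2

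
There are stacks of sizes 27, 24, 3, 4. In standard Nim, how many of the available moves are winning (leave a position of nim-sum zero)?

Compute the nim-sum pairwise:
27 ⊕ 24 = 3
3 ⊕ 3 = 0
0 ⊕ 4 = 4
The overall nim-sum is X = 4. A stack of size p has a winning move iff p XOR X < p (reduce it to p XOR X).
  27: 27 XOR 4 = 31 ≥ 27 — no move.
  24: 24 XOR 4 = 28 ≥ 24 — no move.
  3: 3 XOR 4 = 7 ≥ 3 — no move.
  4: 4 XOR 4 = 0 < 4 — winning move (to 0).
That gives 1 winning move.

1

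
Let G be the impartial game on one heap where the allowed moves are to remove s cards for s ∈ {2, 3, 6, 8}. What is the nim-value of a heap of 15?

Grundy values for subtraction set {2, 3, 6, 8}:
k:     0  1  2  3  4  5  6  7  8  9 10 11 12 13 14 15
g(k):  0  0  1  1  2  0  3  1  2  2  0  3  1  2  0  0
So g(15) = 0.

0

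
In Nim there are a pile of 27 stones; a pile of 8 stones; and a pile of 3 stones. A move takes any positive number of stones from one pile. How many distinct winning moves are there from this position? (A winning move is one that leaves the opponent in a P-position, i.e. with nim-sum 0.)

1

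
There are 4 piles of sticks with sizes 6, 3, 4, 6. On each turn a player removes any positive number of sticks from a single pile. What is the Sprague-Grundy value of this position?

7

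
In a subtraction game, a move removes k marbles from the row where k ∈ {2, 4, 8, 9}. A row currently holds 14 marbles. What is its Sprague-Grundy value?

Build the Grundy sequence with g(k) = mex{g(k−s) : s ∈ {2, 4, 8, 9}, s ≤ k}:
k:     0  1  2  3  4  5  6  7  8  9 10 11 12 13 14
g(k):  0  0  1  1  2  2  0  0  1  1  2  2  0  0  1
So g(14) = 1.

1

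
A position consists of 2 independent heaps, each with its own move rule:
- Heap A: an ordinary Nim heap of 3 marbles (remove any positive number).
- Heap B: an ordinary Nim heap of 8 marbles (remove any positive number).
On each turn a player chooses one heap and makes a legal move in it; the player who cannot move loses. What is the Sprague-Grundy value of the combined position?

Heap A is a plain Nim heap of size 3, so its Grundy value is 3.
Heap B is a plain Nim heap of size 8, so its Grundy value is 8.
By the Sprague-Grundy theorem, the Grundy value of a sum of independent games is the XOR of the component values.
Combined value = 3 ⊕ 8 = 11.

11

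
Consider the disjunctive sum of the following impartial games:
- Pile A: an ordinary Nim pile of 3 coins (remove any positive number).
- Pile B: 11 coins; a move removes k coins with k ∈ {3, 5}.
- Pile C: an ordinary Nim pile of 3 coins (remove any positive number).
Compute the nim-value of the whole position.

Pile A is a plain Nim pile of size 3, so its Grundy value is 3.
For pile B, compute g(0), g(1), … with moves {3, 5}:
g(0) = mex{} = 0
g(1) = mex{} = 0
g(2) = mex{} = 0
g(3) = mex{0} = 1
g(4) = mex{0} = 1
g(5) = mex{0} = 1
g(6) = mex{0,1} = 2
g(7) = mex{0,1} = 2
g(8) = mex{1} = 0
g(9) = mex{1,2} = 0
g(10) = mex{1,2} = 0
g(11) = mex{0,2} = 1
So g(11) = 1.
Pile C is a plain Nim pile of size 3, so its Grundy value is 3.
The value of a disjunctive sum is the nim-sum of the parts.
Combined value = 3 ⊕ 1 ⊕ 3 = 1.

1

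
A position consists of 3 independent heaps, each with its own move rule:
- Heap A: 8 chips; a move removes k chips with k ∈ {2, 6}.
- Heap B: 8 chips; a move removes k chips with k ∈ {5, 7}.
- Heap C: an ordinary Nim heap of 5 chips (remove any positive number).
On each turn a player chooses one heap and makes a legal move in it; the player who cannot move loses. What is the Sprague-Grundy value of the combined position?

4

Build the Grundy sequence for heap A with g(k) = mex{g(k−s) : s ∈ {2, 6}, s ≤ k}:
k:     0  1  2  3  4  5  6  7  8
g(k):  0  0  1  1  0  0  1  1  0
So g(8) = 0.
Build the Grundy sequence for heap B with g(k) = mex{g(k−s) : s ∈ {5, 7}, s ≤ k}:
k:     0  1  2  3  4  5  6  7  8
g(k):  0  0  0  0  0  1  1  1  1
So g(8) = 1.
Heap C is a plain Nim heap of size 5, so its Grundy value is 5.
The value of a disjunctive sum is the nim-sum of the parts.
Combined value = 0 ⊕ 1 ⊕ 5 = 4.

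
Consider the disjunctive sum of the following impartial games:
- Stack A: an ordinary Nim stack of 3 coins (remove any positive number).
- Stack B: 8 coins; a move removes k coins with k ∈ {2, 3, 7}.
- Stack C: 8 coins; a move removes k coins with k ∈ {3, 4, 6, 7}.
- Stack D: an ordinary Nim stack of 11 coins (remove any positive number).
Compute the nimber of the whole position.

11

Stack A is a plain Nim stack of size 3, so its Grundy value is 3.
Build the Grundy sequence for stack B with g(k) = mex{g(k−s) : s ∈ {2, 3, 7}, s ≤ k}:
g(0) = mex{} = 0
g(1) = mex{} = 0
g(2) = mex{0} = 1
g(3) = mex{0} = 1
g(4) = mex{0,1} = 2
g(5) = mex{1} = 0
g(6) = mex{1,2} = 0
g(7) = mex{0,2} = 1
g(8) = mex{0} = 1
So g(8) = 1.
Grundy values for stack C (subtraction set {3, 4, 6, 7}):
g(0) = mex{} = 0
g(1) = mex{} = 0
g(2) = mex{} = 0
g(3) = mex{0} = 1
g(4) = mex{0} = 1
g(5) = mex{0} = 1
g(6) = mex{0,1} = 2
g(7) = mex{0,1} = 2
g(8) = mex{0,1} = 2
So g(8) = 2.
Stack D is a plain Nim stack of size 11, so its Grundy value is 11.
By the Sprague-Grundy theorem, the Grundy value of a sum of independent games is the XOR of the component values.
Combined value = 3 XOR 1 XOR 2 XOR 11 = 11.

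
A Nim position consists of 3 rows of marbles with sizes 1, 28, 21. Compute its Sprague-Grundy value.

8

Compute the nim-sum pairwise:
1 ^ 28 = 29
29 ^ 21 = 8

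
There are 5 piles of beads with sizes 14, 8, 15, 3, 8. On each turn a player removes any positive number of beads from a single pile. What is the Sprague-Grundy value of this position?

Write each in binary and XOR column by column:
  1110  (14)
  1000  (8)
  1111  (15)
  0011  (3)
  1000  (8)
  ----
  0010  (2)

2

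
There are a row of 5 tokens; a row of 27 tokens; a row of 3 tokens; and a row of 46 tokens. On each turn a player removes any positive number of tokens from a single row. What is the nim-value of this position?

Nim-sum: 5 ⊕ 27 ⊕ 3 ⊕ 46 = 51.

51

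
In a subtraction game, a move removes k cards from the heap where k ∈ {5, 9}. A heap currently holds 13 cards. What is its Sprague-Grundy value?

Build the Grundy sequence with g(k) = mex{g(k−s) : s ∈ {5, 9}, s ≤ k}:
g(0) = mex{} = 0
g(1) = mex{} = 0
g(2) = mex{} = 0
g(3) = mex{} = 0
g(4) = mex{} = 0
g(5) = mex{0} = 1
g(6) = mex{0} = 1
g(7) = mex{0} = 1
g(8) = mex{0} = 1
g(9) = mex{0} = 1
g(10) = mex{0,1} = 2
g(11) = mex{0,1} = 2
g(12) = mex{0,1} = 2
g(13) = mex{0,1} = 2
So g(13) = 2.

2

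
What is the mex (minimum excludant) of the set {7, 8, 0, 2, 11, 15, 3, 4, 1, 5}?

6

The values 0, 1, 2, 3, 4, 5 are all present; 6 is the first non-negative integer missing from the set.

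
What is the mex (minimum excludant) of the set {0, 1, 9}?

The values 0, 1 are all present; 2 is the first non-negative integer missing from the set.

2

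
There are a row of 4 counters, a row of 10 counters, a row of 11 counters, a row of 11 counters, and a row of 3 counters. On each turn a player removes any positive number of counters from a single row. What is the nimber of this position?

13

Compute the nim-sum pairwise:
4 ^ 10 = 14
14 ^ 11 = 5
5 ^ 11 = 14
14 ^ 3 = 13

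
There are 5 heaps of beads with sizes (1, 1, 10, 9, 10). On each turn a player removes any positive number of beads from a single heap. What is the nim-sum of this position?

9

Compute the nim-sum pairwise:
1 ⊕ 1 = 0
0 ⊕ 10 = 10
10 ⊕ 9 = 3
3 ⊕ 10 = 9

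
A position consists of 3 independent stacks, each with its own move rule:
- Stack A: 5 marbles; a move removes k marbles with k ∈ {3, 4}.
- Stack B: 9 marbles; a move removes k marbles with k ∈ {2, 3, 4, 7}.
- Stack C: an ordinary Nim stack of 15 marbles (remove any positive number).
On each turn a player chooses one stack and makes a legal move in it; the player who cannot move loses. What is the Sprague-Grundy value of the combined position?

10

Grundy values for stack A (subtraction set {3, 4}):
k:     0  1  2  3  4  5
g(k):  0  0  0  1  1  1
So g(5) = 1.
Build the Grundy sequence for stack B with g(k) = mex{g(k−s) : s ∈ {2, 3, 4, 7}, s ≤ k}:
g(0) = mex{} = 0
g(1) = mex{} = 0
g(2) = mex{0} = 1
g(3) = mex{0} = 1
g(4) = mex{0,1} = 2
g(5) = mex{0,1} = 2
g(6) = mex{1,2} = 0
g(7) = mex{0,1,2} = 3
g(8) = mex{0,2} = 1
g(9) = mex{0,1,2,3} = 4
So g(9) = 4.
Stack C is a plain Nim stack of size 15, so its Grundy value is 15.
By the Sprague-Grundy theorem, the Grundy value of a sum of independent games is the XOR of the component values.
Combined value = 1 ⊕ 4 ⊕ 15 = 10.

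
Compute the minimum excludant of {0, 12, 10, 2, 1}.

3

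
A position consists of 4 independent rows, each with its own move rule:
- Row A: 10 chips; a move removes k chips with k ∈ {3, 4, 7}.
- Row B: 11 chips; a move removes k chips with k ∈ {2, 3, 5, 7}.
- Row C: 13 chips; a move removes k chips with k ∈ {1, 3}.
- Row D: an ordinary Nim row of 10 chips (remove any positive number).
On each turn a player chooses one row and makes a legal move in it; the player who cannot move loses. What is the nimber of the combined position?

For row A, compute g(0), g(1), … with moves {3, 4, 7}:
g(0) = mex{} = 0
g(1) = mex{} = 0
g(2) = mex{} = 0
g(3) = mex{0} = 1
g(4) = mex{0} = 1
g(5) = mex{0} = 1
g(6) = mex{0,1} = 2
g(7) = mex{0,1} = 2
g(8) = mex{0,1} = 2
g(9) = mex{0,1,2} = 3
g(10) = mex{1,2} = 0
So g(10) = 0.
Build the Grundy sequence for row B with g(k) = mex{g(k−s) : s ∈ {2, 3, 5, 7}, s ≤ k}:
g(0) = mex{} = 0
g(1) = mex{} = 0
g(2) = mex{0} = 1
g(3) = mex{0} = 1
g(4) = mex{0,1} = 2
g(5) = mex{0,1} = 2
g(6) = mex{0,1,2} = 3
g(7) = mex{0,1,2} = 3
g(8) = mex{0,1,2,3} = 4
g(9) = mex{1,2,3} = 0
g(10) = mex{1,2,3,4} = 0
g(11) = mex{0,2,3,4} = 1
So g(11) = 1.
For row C, compute g(0), g(1), … with moves {1, 3}:
k:     0  1  2  3  4  5  6  7  8  9 10 11 12 13
g(k):  0  1  0  1  0  1  0  1  0  1  0  1  0  1
So g(13) = 1.
Row D is a plain Nim row of size 10, so its Grundy value is 10.
By the Sprague-Grundy theorem, the Grundy value of a sum of independent games is the XOR of the component values.
Combined value = 0 ⊕ 1 ⊕ 1 ⊕ 10 = 10.

10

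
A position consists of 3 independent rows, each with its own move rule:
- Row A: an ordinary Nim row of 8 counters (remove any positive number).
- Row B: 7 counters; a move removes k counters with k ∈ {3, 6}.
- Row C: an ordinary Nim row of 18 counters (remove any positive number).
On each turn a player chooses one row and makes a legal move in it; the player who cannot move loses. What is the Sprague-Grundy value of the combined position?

Row A is a plain Nim row of size 8, so its Grundy value is 8.
Grundy values for row B (subtraction set {3, 6}):
g(0) = mex{} = 0
g(1) = mex{} = 0
g(2) = mex{} = 0
g(3) = mex{0} = 1
g(4) = mex{0} = 1
g(5) = mex{0} = 1
g(6) = mex{0,1} = 2
g(7) = mex{0,1} = 2
So g(7) = 2.
Row C is a plain Nim row of size 18, so its Grundy value is 18.
By the Sprague-Grundy theorem, the Grundy value of a sum of independent games is the XOR of the component values.
Combined value = 8 XOR 2 XOR 18 = 24.

24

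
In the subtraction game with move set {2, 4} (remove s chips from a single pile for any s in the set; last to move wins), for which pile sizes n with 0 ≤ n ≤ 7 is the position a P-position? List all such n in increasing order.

Build the Grundy sequence with g(k) = mex{g(k−s) : s ∈ {2, 4}, s ≤ k}:
g(0) = mex{} = 0
g(1) = mex{} = 0
g(2) = mex{0} = 1
g(3) = mex{0} = 1
g(4) = mex{0,1} = 2
g(5) = mex{0,1} = 2
g(6) = mex{1,2} = 0
g(7) = mex{1,2} = 0
The P-positions (g = 0) in 0..7 are 0, 1, 6, 7.

0, 1, 6, 7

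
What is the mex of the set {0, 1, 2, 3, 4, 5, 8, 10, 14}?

The values 0, 1, 2, 3, 4, 5 are all present; 6 is the first non-negative integer missing from the set.

6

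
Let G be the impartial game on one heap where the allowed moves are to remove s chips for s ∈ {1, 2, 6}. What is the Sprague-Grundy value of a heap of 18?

Grundy values for subtraction set {1, 2, 6}:
k:     0  1  2  3  4  5  6  7  8  9 10 11 12 13 14 15 16 17 18
g(k):  0  1  2  0  1  2  3  0  1  2  0  1  2  3  0  1  2  0  1
So g(18) = 1.

1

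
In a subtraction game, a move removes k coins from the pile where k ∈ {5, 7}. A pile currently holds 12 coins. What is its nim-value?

Compute g(0), g(1), … for moves {5, 7}:
k:     0  1  2  3  4  5  6  7  8  9 10 11 12
g(k):  0  0  0  0  0  1  1  1  1  1  2  2  0
So g(12) = 0.

0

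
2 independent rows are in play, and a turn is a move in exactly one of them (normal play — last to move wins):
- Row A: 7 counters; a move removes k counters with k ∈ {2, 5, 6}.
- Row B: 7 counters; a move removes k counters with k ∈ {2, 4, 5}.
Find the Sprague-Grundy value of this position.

3

Grundy values for row A (subtraction set {2, 5, 6}):
g(0) = mex{} = 0
g(1) = mex{} = 0
g(2) = mex{0} = 1
g(3) = mex{0} = 1
g(4) = mex{1} = 0
g(5) = mex{0,1} = 2
g(6) = mex{0} = 1
g(7) = mex{0,1,2} = 3
So g(7) = 3.
Grundy values for row B (subtraction set {2, 4, 5}):
k:     0  1  2  3  4  5  6  7
g(k):  0  0  1  1  2  2  3  0
So g(7) = 0.
The value of a disjunctive sum is the nim-sum of the parts.
Combined value = 3 XOR 0 = 3.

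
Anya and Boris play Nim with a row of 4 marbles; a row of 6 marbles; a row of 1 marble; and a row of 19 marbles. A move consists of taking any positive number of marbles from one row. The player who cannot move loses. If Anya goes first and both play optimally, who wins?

Anya wins

Write each in binary and XOR column by column:
  00100  (4)
  00110  (6)
  00001  (1)
  10011  (19)
  -----
  10000  (16)
The nim-sum is 16 ≠ 0, so this is an N-position: the player to move can win; Anya has a winning move.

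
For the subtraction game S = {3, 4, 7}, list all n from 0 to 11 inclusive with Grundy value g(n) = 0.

0, 1, 2, 10, 11

Grundy values for subtraction set {3, 4, 7}:
k:     0  1  2  3  4  5  6  7  8  9 10 11
g(k):  0  0  0  1  1  1  2  2  2  3  0  0
The P-positions (g = 0) in 0..11 are 0, 1, 2, 10, 11.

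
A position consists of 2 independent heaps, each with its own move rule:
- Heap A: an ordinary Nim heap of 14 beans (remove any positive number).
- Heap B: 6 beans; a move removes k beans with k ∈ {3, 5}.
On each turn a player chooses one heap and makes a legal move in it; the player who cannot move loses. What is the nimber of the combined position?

Heap A is a plain Nim heap of size 14, so its Grundy value is 14.
Build the Grundy sequence for heap B with g(k) = mex{g(k−s) : s ∈ {3, 5}, s ≤ k}:
k:     0  1  2  3  4  5  6
g(k):  0  0  0  1  1  1  2
So g(6) = 2.
The value of a disjunctive sum is the nim-sum of the parts.
Combined value = 14 ⊕ 2 = 12.

12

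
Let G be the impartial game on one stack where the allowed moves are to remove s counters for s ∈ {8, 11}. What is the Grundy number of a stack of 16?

Compute g(0), g(1), … for moves {8, 11}:
k:     0  1  2  3  4  5  6  7  8  9 10 11 12 13 14 15 16
g(k):  0  0  0  0  0  0  0  0  1  1  1  1  1  1  1  1  2
So g(16) = 2.

2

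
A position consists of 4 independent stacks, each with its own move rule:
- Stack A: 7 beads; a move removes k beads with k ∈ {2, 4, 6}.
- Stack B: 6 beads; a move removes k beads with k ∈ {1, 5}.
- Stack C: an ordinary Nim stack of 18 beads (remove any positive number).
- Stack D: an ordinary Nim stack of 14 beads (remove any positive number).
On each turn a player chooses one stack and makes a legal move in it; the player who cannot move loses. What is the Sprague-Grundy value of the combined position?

31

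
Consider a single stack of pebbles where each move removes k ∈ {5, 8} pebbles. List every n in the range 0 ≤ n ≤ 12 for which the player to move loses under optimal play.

0, 1, 2, 3, 4

Build the Grundy sequence with g(k) = mex{g(k−s) : s ∈ {5, 8}, s ≤ k}:
g(0) = mex{} = 0
g(1) = mex{} = 0
g(2) = mex{} = 0
g(3) = mex{} = 0
g(4) = mex{} = 0
g(5) = mex{0} = 1
g(6) = mex{0} = 1
g(7) = mex{0} = 1
g(8) = mex{0} = 1
g(9) = mex{0} = 1
g(10) = mex{0,1} = 2
g(11) = mex{0,1} = 2
g(12) = mex{0,1} = 2
The P-positions (g = 0) in 0..12 are 0, 1, 2, 3, 4.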